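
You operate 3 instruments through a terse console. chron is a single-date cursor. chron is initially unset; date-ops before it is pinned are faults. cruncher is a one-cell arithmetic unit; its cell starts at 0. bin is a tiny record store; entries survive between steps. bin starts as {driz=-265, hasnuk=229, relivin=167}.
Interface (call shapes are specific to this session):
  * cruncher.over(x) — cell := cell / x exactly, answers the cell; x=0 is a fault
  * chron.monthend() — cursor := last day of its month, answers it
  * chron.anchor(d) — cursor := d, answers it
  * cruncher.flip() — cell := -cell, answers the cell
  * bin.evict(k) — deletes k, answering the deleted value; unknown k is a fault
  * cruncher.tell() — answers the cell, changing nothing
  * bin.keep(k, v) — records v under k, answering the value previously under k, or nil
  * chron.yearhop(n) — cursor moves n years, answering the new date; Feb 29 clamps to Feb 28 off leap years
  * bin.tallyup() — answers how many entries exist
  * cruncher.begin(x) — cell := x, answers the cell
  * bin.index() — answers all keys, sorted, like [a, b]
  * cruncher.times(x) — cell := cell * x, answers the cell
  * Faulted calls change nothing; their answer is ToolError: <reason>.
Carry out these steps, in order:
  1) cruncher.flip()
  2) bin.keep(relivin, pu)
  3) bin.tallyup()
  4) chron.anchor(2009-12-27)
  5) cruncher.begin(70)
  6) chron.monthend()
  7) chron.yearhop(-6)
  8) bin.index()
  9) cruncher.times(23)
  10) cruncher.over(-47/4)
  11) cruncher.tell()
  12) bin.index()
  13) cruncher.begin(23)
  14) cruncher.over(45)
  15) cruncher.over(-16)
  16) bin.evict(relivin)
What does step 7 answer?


Answer: 2003-12-31

Derivation:
~$ cruncher.flip
  0
~$ bin.keep k→relivin v→pu
  167
~$ bin.tallyup
  3
~$ chron.anchor d→2009-12-27
  2009-12-27
~$ cruncher.begin x→70
  70
~$ chron.monthend
  2009-12-31
~$ chron.yearhop n→-6
  2003-12-31
~$ bin.index
  [driz, hasnuk, relivin]
~$ cruncher.times x→23
  1610
~$ cruncher.over x→-47/4
  -6440/47
~$ cruncher.tell
  -6440/47
~$ bin.index
  [driz, hasnuk, relivin]
~$ cruncher.begin x→23
  23
~$ cruncher.over x→45
  23/45
~$ cruncher.over x→-16
  -23/720
~$ bin.evict k→relivin
  pu


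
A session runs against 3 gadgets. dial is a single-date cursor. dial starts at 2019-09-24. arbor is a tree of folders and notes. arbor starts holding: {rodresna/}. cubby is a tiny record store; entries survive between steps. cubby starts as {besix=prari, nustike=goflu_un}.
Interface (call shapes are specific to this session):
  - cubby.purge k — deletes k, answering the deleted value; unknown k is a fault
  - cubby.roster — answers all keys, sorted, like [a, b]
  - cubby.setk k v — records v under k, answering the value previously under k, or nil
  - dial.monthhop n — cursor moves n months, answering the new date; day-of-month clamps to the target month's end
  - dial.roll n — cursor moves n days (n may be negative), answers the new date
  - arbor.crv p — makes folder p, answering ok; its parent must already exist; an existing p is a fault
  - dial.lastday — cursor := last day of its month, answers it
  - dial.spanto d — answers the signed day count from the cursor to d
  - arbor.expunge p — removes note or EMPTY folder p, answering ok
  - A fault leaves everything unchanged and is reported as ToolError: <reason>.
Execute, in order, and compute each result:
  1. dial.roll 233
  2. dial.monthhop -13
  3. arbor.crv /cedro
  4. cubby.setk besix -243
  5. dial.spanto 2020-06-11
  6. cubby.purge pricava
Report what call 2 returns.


~$ roll n=233
:: 2020-05-14
~$ monthhop n=-13
:: 2019-04-14
~$ crv p=/cedro
:: ok
~$ setk k=besix v=-243
:: prari
~$ spanto d=2020-06-11
:: 424
~$ purge k=pricava
:: ToolError: no such key pricava

Answer: 2019-04-14


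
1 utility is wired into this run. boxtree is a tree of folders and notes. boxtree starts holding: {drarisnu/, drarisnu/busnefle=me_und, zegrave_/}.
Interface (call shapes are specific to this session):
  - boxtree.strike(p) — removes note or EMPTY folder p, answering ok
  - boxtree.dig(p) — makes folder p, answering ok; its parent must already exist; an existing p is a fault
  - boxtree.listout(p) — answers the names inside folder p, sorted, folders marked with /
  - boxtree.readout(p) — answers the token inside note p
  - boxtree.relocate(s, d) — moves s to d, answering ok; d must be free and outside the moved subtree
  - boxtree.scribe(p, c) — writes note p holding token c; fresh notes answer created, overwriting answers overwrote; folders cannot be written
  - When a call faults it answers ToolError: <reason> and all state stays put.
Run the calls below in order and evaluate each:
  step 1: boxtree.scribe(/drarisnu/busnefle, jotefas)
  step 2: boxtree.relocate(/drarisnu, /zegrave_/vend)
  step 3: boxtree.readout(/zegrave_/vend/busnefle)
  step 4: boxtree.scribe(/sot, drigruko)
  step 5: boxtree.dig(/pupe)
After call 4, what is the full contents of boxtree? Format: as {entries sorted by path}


Answer: {sot=drigruko, zegrave_/, zegrave_/vend/, zegrave_/vend/busnefle=jotefas}

Derivation:
Calling boxtree.scribe on p→/drarisnu/busnefle, c→jotefas, yielding overwrote.
Using boxtree.relocate on s→/drarisnu, d→/zegrave_/vend, — result: ok.
I try boxtree.readout on p→/zegrave_/vend/busnefle, which returns jotefas.
I call boxtree.scribe on p→/sot, c→drigruko, and see created.
Now I run boxtree.dig on p→/pupe, → ok.


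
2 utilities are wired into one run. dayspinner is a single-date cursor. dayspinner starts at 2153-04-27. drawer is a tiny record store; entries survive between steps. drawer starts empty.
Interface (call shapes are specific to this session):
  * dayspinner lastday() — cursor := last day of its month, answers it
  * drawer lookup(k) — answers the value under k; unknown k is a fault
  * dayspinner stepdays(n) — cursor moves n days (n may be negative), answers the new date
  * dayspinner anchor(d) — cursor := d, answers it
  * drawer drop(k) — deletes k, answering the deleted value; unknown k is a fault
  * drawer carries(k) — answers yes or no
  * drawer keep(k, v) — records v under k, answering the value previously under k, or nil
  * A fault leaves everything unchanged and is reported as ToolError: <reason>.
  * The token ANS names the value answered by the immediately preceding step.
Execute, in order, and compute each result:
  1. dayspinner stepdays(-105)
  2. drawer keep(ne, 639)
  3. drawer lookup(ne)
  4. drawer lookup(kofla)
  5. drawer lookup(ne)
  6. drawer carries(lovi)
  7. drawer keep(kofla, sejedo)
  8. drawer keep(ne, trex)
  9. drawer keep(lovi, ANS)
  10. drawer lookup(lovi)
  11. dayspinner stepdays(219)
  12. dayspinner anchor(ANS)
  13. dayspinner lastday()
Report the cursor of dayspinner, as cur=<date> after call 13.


Answer: cur=2153-08-31

Derivation:
Now I run dayspinner stepdays(n→-105), and observe 2153-01-12.
I call drawer keep(k→ne, v→639), which returns nil.
I invoke drawer lookup(k→ne), which returns 639.
Calling drawer lookup(k→kofla), which returns ToolError: no such key kofla.
Invoking drawer lookup(k→ne), yielding 639.
I try drawer carries(k→lovi), yielding no.
Calling drawer keep(k→kofla, v→sejedo), and get nil.
I try drawer keep(k→ne, v→trex), yielding 639.
Invoking drawer keep(k→lovi, v→ANS), and get nil.
I try drawer lookup(k→lovi): 639.
I run dayspinner stepdays(n→219): 2153-08-19.
I invoke dayspinner anchor(d→ANS), and get 2153-08-19.
Then dayspinner lastday(), — result: 2153-08-31.


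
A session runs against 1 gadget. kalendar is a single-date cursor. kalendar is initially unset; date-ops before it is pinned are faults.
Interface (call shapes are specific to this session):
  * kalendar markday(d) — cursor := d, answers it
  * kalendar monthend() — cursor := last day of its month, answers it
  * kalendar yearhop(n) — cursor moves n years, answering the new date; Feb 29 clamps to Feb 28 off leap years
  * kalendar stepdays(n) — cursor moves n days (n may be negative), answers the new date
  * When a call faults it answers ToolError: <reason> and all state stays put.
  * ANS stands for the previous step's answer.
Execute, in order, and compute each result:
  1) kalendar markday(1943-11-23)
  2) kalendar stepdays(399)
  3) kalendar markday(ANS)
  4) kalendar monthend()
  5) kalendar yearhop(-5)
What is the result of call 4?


Answer: 1944-12-31

Derivation:
~$ kalendar markday d→1943-11-23
= 1943-11-23
~$ kalendar stepdays n→399
= 1944-12-26
~$ kalendar markday d→ANS
= 1944-12-26
~$ kalendar monthend
= 1944-12-31
~$ kalendar yearhop n→-5
= 1939-12-31


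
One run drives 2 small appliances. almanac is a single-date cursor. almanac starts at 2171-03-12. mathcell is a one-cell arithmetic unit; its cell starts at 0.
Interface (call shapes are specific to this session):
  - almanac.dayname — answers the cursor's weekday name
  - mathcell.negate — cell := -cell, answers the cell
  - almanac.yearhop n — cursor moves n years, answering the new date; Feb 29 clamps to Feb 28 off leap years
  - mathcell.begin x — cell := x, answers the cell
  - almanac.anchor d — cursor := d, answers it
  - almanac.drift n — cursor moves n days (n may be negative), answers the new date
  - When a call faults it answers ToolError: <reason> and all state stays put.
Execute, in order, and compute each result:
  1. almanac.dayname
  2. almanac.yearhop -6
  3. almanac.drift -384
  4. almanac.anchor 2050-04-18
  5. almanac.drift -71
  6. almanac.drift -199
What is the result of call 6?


>>> almanac.dayname
= Tuesday
>>> almanac.yearhop n→-6
= 2165-03-12
>>> almanac.drift n→-384
= 2164-02-22
>>> almanac.anchor d→2050-04-18
= 2050-04-18
>>> almanac.drift n→-71
= 2050-02-06
>>> almanac.drift n→-199
= 2049-07-22

Answer: 2049-07-22


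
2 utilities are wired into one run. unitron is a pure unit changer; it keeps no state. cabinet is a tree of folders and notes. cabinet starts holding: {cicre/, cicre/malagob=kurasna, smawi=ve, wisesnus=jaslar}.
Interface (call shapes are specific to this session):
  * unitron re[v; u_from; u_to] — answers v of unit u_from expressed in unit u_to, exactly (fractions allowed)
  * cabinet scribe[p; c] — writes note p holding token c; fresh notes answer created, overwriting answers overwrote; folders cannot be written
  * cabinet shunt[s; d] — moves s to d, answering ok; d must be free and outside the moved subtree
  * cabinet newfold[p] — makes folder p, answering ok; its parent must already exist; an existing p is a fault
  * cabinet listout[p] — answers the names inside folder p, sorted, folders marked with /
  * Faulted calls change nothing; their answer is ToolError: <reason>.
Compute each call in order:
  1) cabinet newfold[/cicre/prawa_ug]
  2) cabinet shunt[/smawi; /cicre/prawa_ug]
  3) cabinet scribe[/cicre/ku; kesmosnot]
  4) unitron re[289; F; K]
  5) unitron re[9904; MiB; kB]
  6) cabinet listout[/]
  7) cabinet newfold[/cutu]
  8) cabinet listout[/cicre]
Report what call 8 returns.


! 1. cabinet newfold(p='/cicre/prawa_ug') -> ok
! 2. cabinet shunt(s='/smawi', d='/cicre/prawa_ug') -> ToolError: exists
! 3. cabinet scribe(p='/cicre/ku', c='kesmosnot') -> created
! 4. unitron re(v='289', u_from='F', u_to='K') -> 74867/180
! 5. unitron re(v='9904', u_from='MiB', u_to='kB') -> 1298137088/125
! 6. cabinet listout(p='/') -> [cicre/, smawi, wisesnus]
! 7. cabinet newfold(p='/cutu') -> ok
! 8. cabinet listout(p='/cicre') -> [ku, malagob, prawa_ug/]

Answer: [ku, malagob, prawa_ug/]


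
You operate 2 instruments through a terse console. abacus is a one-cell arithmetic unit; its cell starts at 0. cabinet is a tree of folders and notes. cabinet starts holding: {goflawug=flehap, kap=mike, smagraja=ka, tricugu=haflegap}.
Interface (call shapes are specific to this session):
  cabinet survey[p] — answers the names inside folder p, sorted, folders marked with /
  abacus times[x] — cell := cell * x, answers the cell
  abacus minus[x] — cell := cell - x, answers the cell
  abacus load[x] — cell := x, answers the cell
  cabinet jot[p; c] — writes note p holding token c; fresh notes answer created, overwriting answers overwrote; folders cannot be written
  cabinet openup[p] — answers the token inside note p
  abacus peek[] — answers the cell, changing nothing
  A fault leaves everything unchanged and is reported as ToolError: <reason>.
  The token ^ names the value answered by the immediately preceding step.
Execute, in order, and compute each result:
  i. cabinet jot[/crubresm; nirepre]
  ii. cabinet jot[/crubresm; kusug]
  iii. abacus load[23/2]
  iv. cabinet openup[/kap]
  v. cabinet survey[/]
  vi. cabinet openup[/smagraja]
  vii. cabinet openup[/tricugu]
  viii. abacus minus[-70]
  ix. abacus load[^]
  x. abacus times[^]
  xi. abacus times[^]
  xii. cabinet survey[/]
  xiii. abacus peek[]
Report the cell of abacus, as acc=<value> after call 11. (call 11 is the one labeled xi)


% cabinet jot(p→/crubresm, c→nirepre) -> created
% cabinet jot(p→/crubresm, c→kusug) -> overwrote
% abacus load(x→23/2) -> 23/2
% cabinet openup(p→/kap) -> mike
% cabinet survey(p→/) -> [crubresm, goflawug, kap, smagraja, tricugu]
% cabinet openup(p→/smagraja) -> ka
% cabinet openup(p→/tricugu) -> haflegap
% abacus minus(x→-70) -> 163/2
% abacus load(x→^) -> 163/2
% abacus times(x→^) -> 26569/4
% abacus times(x→^) -> 705911761/16
% cabinet survey(p→/) -> [crubresm, goflawug, kap, smagraja, tricugu]
% abacus peek() -> 705911761/16

Answer: acc=705911761/16


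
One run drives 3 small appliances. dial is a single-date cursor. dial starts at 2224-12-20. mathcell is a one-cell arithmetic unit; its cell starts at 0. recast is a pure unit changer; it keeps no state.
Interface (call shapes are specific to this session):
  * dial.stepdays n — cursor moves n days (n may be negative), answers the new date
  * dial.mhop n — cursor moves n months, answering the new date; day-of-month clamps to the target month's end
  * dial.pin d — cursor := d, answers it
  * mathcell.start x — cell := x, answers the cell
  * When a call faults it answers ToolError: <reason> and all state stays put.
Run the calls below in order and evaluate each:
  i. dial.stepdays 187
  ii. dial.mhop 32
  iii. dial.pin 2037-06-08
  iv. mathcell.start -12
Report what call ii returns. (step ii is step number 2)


→ dial.stepdays(n='187')
← 2225-06-25
→ dial.mhop(n='32')
← 2228-02-25
→ dial.pin(d='2037-06-08')
← 2037-06-08
→ mathcell.start(x='-12')
← -12

Answer: 2228-02-25


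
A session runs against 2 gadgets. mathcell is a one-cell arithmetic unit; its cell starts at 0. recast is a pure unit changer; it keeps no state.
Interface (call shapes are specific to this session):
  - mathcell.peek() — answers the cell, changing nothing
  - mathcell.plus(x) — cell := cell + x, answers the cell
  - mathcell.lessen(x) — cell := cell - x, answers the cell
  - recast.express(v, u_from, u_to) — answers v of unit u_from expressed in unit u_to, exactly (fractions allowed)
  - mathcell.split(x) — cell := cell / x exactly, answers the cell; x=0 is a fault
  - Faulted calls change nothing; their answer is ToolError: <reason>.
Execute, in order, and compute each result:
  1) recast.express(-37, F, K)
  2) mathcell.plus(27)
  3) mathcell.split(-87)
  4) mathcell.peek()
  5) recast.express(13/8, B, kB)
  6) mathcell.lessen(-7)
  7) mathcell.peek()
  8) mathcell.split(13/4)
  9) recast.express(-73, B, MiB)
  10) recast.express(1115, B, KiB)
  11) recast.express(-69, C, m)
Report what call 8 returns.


·→ recast.express(v=-37, u_from=F, u_to=K)
·← 14089/60
·→ mathcell.plus(x=27)
·← 27
·→ mathcell.split(x=-87)
·← -9/29
·→ mathcell.peek()
·← -9/29
·→ recast.express(v=13/8, u_from=B, u_to=kB)
·← 13/8000
·→ mathcell.lessen(x=-7)
·← 194/29
·→ mathcell.peek()
·← 194/29
·→ mathcell.split(x=13/4)
·← 776/377
·→ recast.express(v=-73, u_from=B, u_to=MiB)
·← -73/1048576
·→ recast.express(v=1115, u_from=B, u_to=KiB)
·← 1115/1024
·→ recast.express(v=-69, u_from=C, u_to=m)
·← ToolError: incompatible units

Answer: 776/377


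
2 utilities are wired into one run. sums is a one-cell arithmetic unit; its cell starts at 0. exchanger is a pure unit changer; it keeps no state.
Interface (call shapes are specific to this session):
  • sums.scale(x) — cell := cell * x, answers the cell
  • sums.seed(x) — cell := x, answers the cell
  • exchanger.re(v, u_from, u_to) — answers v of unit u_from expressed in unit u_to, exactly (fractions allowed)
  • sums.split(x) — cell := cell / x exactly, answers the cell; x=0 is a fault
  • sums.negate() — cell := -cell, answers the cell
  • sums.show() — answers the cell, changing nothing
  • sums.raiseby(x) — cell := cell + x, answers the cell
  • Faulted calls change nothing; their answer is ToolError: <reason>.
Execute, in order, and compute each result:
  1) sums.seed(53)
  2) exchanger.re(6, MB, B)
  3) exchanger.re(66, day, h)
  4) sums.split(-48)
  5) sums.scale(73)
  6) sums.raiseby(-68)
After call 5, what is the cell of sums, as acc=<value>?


$ sums.seed 53
  53
$ exchanger.re 6 MB B
  6000000
$ exchanger.re 66 day h
  1584
$ sums.split -48
  -53/48
$ sums.scale 73
  -3869/48
$ sums.raiseby -68
  -7133/48

Answer: acc=-3869/48


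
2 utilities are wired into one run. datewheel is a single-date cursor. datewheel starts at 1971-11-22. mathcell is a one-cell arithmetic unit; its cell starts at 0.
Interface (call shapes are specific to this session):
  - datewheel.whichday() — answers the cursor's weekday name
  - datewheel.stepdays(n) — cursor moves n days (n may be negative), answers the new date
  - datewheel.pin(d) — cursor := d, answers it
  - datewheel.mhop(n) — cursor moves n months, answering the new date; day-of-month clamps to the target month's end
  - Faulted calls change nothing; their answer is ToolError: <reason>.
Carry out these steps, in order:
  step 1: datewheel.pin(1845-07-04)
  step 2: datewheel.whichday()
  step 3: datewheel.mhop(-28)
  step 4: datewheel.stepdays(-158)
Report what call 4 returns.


Answer: 1842-09-27

Derivation:
I call datewheel.pin on 1845-07-04, — result: 1845-07-04.
I use datewheel.whichday, giving Friday.
I use datewheel.mhop on -28, yielding 1843-03-04.
I invoke datewheel.stepdays on -158, yielding 1842-09-27.


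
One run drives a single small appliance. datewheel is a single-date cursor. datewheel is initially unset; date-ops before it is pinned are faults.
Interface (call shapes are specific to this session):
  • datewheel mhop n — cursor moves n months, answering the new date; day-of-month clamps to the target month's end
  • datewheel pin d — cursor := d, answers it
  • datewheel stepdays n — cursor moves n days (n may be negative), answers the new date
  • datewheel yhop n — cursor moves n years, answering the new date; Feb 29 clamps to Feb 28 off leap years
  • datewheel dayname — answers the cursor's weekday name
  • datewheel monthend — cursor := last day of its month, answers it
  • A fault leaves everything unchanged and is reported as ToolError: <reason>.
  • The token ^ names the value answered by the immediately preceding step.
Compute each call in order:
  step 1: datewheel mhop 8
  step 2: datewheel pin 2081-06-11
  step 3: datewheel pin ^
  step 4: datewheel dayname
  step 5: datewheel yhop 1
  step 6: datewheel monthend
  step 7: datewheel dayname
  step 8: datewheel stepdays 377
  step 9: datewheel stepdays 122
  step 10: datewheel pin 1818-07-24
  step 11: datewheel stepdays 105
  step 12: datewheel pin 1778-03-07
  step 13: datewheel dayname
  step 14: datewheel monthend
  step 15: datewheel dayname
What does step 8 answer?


;; datewheel mhop(8) -> ToolError: no date set
;; datewheel pin(2081-06-11) -> 2081-06-11
;; datewheel pin(^) -> 2081-06-11
;; datewheel dayname() -> Wednesday
;; datewheel yhop(1) -> 2082-06-11
;; datewheel monthend() -> 2082-06-30
;; datewheel dayname() -> Tuesday
;; datewheel stepdays(377) -> 2083-07-12
;; datewheel stepdays(122) -> 2083-11-11
;; datewheel pin(1818-07-24) -> 1818-07-24
;; datewheel stepdays(105) -> 1818-11-06
;; datewheel pin(1778-03-07) -> 1778-03-07
;; datewheel dayname() -> Saturday
;; datewheel monthend() -> 1778-03-31
;; datewheel dayname() -> Tuesday

Answer: 2083-07-12


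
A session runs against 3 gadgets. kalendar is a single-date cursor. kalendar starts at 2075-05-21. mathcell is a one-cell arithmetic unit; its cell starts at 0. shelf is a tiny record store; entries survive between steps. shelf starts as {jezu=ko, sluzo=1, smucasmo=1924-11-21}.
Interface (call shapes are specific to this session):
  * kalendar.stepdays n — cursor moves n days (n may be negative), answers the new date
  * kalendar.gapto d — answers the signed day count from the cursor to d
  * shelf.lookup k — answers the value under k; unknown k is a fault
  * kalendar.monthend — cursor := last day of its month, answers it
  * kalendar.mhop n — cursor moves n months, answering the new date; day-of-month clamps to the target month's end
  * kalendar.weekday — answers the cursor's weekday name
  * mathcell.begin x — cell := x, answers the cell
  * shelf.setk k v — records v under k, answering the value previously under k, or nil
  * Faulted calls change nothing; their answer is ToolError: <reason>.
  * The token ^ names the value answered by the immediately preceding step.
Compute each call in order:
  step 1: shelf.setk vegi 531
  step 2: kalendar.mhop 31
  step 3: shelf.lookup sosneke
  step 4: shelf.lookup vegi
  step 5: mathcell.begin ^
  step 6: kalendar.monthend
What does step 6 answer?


% shelf.setk vegi 531
= nil
% kalendar.mhop 31
= 2077-12-21
% shelf.lookup sosneke
= ToolError: no such key sosneke
% shelf.lookup vegi
= 531
% mathcell.begin ^
= 531
% kalendar.monthend
= 2077-12-31

Answer: 2077-12-31


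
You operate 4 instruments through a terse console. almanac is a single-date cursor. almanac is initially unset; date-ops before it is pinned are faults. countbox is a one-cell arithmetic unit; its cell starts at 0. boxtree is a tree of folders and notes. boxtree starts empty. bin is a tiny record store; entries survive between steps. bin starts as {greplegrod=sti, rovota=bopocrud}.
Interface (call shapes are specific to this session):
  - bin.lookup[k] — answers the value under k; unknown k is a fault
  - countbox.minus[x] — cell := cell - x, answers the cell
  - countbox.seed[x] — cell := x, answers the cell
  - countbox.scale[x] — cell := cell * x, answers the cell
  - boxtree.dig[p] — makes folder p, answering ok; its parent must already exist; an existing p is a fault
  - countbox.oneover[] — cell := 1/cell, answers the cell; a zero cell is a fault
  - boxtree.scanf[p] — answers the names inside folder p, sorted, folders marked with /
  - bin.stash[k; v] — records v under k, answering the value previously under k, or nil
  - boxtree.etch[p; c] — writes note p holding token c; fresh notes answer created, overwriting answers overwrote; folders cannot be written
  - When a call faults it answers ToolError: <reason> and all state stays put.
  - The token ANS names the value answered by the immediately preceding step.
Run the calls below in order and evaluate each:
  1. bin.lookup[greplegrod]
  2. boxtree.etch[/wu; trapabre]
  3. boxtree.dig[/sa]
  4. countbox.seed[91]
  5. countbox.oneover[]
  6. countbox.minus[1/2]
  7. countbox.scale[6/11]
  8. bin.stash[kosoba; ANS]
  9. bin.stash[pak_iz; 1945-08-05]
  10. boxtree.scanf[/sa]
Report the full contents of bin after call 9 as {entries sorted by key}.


Answer: {greplegrod=sti, kosoba=-267/1001, pak_iz=1945-08-05, rovota=bopocrud}

Derivation:
CALL bin.lookup[k='greplegrod']
RET  sti
CALL boxtree.etch[p='/wu'; c='trapabre']
RET  created
CALL boxtree.dig[p='/sa']
RET  ok
CALL countbox.seed[x='91']
RET  91
CALL countbox.oneover[]
RET  1/91
CALL countbox.minus[x='1/2']
RET  -89/182
CALL countbox.scale[x='6/11']
RET  -267/1001
CALL bin.stash[k='kosoba'; v='ANS']
RET  nil
CALL bin.stash[k='pak_iz'; v='1945-08-05']
RET  nil
CALL boxtree.scanf[p='/sa']
RET  []


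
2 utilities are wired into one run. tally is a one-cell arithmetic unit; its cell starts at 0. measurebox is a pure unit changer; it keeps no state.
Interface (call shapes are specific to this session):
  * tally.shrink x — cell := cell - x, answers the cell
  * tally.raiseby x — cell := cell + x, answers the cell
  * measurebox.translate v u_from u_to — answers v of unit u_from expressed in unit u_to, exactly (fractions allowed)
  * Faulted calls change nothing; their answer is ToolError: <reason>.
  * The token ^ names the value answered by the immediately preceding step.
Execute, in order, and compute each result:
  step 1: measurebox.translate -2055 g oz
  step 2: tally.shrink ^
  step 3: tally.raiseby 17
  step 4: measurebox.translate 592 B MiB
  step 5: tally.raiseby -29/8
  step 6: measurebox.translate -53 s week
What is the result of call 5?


Act: translate[v=-2055; u_from=g; u_to=oz]
Obs: -3288000000/45359237
Act: shrink[x=^]
Obs: 3288000000/45359237
Act: raiseby[x=17]
Obs: 4059107029/45359237
Act: translate[v=592; u_from=B; u_to=MiB]
Obs: 37/65536
Act: raiseby[x=-29/8]
Obs: 31157438359/362873896
Act: translate[v=-53; u_from=s; u_to=week]
Obs: -53/604800

Answer: 31157438359/362873896


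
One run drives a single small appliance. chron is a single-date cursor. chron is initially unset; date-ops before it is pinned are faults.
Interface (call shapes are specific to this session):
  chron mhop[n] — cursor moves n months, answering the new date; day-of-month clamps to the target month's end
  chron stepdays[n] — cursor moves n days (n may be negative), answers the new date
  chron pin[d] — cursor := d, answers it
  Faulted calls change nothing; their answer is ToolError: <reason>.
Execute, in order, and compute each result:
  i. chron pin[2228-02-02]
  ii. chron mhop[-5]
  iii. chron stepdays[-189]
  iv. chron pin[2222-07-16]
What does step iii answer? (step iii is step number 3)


Answer: 2227-02-25

Derivation:
I invoke chron pin passing d=2228-02-02: 2228-02-02.
Using chron mhop passing n=-5: 2227-09-02.
I invoke chron stepdays passing n=-189, → 2227-02-25.
I run chron pin passing d=2222-07-16, → 2222-07-16.


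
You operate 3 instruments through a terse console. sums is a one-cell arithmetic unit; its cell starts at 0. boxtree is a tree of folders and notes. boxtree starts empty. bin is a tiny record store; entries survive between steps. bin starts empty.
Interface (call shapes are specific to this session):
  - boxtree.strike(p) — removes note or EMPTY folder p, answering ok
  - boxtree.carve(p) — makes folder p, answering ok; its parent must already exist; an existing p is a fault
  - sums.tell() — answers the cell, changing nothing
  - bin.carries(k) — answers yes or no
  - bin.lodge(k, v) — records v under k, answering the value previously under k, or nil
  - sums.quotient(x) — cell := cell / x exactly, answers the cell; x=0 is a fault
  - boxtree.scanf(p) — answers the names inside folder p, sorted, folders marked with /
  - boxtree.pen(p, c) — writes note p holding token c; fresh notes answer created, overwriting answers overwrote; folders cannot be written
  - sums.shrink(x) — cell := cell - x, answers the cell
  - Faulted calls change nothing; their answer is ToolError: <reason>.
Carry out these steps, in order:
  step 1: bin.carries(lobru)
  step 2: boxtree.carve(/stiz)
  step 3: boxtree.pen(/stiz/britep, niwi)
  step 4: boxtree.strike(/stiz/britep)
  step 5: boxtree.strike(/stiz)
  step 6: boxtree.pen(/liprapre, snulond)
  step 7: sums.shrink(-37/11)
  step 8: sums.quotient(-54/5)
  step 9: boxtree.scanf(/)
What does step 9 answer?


# bin.carries(k: lobru) ~> no
# boxtree.carve(p: /stiz) ~> ok
# boxtree.pen(p: /stiz/britep, c: niwi) ~> created
# boxtree.strike(p: /stiz/britep) ~> ok
# boxtree.strike(p: /stiz) ~> ok
# boxtree.pen(p: /liprapre, c: snulond) ~> created
# sums.shrink(x: -37/11) ~> 37/11
# sums.quotient(x: -54/5) ~> -185/594
# boxtree.scanf(p: /) ~> [liprapre]

Answer: [liprapre]


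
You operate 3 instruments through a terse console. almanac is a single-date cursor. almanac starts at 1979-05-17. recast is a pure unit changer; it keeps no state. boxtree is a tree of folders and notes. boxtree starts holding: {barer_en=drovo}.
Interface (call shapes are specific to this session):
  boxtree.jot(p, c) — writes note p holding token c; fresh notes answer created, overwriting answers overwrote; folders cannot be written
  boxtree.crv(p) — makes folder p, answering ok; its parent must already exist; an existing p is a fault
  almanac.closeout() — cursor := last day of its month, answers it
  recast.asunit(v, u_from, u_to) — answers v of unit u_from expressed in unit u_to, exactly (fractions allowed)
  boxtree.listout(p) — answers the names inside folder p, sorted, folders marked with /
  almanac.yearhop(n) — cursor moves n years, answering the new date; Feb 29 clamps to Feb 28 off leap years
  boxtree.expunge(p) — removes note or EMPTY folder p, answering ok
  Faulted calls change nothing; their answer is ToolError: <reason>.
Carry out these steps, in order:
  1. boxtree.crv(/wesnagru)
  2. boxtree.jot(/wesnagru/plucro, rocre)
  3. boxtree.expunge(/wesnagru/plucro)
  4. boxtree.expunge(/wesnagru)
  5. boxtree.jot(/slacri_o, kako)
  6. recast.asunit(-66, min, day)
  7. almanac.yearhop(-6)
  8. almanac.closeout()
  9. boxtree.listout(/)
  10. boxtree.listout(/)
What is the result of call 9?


Act: boxtree.crv[p='/wesnagru']
Obs: ok
Act: boxtree.jot[p='/wesnagru/plucro'; c='rocre']
Obs: created
Act: boxtree.expunge[p='/wesnagru/plucro']
Obs: ok
Act: boxtree.expunge[p='/wesnagru']
Obs: ok
Act: boxtree.jot[p='/slacri_o'; c='kako']
Obs: created
Act: recast.asunit[v='-66'; u_from='min'; u_to='day']
Obs: -11/240
Act: almanac.yearhop[n='-6']
Obs: 1973-05-17
Act: almanac.closeout[]
Obs: 1973-05-31
Act: boxtree.listout[p='/']
Obs: [barer_en, slacri_o]
Act: boxtree.listout[p='/']
Obs: [barer_en, slacri_o]

Answer: [barer_en, slacri_o]


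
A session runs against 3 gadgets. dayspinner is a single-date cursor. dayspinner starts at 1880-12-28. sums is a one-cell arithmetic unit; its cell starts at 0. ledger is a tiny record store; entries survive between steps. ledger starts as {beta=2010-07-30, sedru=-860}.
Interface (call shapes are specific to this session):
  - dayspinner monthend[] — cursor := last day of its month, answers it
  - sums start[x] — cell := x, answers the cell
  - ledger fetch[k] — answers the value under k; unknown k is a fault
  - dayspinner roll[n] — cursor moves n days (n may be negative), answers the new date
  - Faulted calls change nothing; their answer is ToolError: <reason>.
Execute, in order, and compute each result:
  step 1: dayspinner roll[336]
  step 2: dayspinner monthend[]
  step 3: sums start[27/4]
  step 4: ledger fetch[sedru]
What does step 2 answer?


Answer: 1881-11-30

Derivation:
% dayspinner roll(n=336) -> 1881-11-29
% dayspinner monthend() -> 1881-11-30
% sums start(x=27/4) -> 27/4
% ledger fetch(k=sedru) -> -860


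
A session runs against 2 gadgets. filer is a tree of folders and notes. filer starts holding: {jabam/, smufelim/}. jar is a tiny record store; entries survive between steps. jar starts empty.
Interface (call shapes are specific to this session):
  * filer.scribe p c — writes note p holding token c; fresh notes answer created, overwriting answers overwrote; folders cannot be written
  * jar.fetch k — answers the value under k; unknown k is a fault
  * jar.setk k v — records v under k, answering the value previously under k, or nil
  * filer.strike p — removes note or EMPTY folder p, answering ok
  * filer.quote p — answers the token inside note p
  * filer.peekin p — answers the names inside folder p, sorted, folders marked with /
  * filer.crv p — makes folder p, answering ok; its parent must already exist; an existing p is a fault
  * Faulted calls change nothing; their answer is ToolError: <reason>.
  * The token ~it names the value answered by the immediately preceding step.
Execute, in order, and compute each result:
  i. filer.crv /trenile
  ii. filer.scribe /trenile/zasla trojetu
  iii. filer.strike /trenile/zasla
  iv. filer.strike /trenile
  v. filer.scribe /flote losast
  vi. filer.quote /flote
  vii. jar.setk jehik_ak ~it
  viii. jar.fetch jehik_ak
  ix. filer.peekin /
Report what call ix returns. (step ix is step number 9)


Answer: [flote, jabam/, smufelim/]

Derivation:
% crv(p='/trenile') -> ok
% scribe(p='/trenile/zasla', c='trojetu') -> created
% strike(p='/trenile/zasla') -> ok
% strike(p='/trenile') -> ok
% scribe(p='/flote', c='losast') -> created
% quote(p='/flote') -> losast
% setk(k='jehik_ak', v='~it') -> nil
% fetch(k='jehik_ak') -> losast
% peekin(p='/') -> [flote, jabam/, smufelim/]


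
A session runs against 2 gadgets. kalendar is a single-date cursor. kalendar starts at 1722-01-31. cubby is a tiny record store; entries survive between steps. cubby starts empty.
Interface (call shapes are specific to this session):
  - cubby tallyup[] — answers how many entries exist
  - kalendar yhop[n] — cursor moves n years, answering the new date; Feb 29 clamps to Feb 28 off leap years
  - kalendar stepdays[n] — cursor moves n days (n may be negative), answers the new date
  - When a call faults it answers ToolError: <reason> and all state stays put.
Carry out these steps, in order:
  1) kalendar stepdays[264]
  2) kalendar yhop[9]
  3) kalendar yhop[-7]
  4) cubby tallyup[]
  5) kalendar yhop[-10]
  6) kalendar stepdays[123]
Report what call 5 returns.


>> kalendar stepdays(n=264)
<< 1722-10-22
>> kalendar yhop(n=9)
<< 1731-10-22
>> kalendar yhop(n=-7)
<< 1724-10-22
>> cubby tallyup()
<< 0
>> kalendar yhop(n=-10)
<< 1714-10-22
>> kalendar stepdays(n=123)
<< 1715-02-22

Answer: 1714-10-22


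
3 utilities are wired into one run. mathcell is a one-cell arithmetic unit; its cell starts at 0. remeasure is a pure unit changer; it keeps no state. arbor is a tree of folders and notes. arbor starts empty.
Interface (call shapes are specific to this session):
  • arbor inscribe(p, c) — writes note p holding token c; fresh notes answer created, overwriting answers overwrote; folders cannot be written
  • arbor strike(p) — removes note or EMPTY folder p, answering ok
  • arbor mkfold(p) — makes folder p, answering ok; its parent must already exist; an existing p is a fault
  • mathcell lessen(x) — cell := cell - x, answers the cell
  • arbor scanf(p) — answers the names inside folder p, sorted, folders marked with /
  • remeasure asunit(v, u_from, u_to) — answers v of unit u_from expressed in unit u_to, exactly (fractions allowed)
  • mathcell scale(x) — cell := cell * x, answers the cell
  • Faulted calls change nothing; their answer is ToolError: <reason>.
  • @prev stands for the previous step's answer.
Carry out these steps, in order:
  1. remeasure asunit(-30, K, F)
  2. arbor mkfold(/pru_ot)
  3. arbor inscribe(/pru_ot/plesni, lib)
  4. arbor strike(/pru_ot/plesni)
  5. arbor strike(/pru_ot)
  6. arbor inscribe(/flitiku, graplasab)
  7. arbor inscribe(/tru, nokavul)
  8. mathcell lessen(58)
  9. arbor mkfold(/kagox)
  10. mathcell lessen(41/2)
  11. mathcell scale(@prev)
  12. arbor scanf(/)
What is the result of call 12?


;; 1. remeasure asunit(v=-30, u_from=K, u_to=F) ~> -51367/100
;; 2. arbor mkfold(p=/pru_ot) ~> ok
;; 3. arbor inscribe(p=/pru_ot/plesni, c=lib) ~> created
;; 4. arbor strike(p=/pru_ot/plesni) ~> ok
;; 5. arbor strike(p=/pru_ot) ~> ok
;; 6. arbor inscribe(p=/flitiku, c=graplasab) ~> created
;; 7. arbor inscribe(p=/tru, c=nokavul) ~> created
;; 8. mathcell lessen(x=58) ~> -58
;; 9. arbor mkfold(p=/kagox) ~> ok
;; 10. mathcell lessen(x=41/2) ~> -157/2
;; 11. mathcell scale(x=@prev) ~> 24649/4
;; 12. arbor scanf(p=/) ~> [flitiku, kagox/, tru]

Answer: [flitiku, kagox/, tru]


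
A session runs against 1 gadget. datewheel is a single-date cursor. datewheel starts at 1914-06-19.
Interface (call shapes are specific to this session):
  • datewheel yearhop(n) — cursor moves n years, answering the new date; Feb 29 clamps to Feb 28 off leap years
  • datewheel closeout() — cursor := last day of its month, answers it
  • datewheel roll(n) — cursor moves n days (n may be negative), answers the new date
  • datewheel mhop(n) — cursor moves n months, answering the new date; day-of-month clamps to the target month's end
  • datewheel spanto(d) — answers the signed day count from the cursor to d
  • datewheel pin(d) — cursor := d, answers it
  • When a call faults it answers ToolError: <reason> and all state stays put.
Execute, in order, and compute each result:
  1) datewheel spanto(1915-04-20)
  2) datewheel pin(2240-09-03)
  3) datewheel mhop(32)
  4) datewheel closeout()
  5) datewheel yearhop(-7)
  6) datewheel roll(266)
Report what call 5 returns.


Answer: 2236-05-31

Derivation:
==> datewheel spanto(d='1915-04-20')
<== 305
==> datewheel pin(d='2240-09-03')
<== 2240-09-03
==> datewheel mhop(n='32')
<== 2243-05-03
==> datewheel closeout()
<== 2243-05-31
==> datewheel yearhop(n='-7')
<== 2236-05-31
==> datewheel roll(n='266')
<== 2237-02-21


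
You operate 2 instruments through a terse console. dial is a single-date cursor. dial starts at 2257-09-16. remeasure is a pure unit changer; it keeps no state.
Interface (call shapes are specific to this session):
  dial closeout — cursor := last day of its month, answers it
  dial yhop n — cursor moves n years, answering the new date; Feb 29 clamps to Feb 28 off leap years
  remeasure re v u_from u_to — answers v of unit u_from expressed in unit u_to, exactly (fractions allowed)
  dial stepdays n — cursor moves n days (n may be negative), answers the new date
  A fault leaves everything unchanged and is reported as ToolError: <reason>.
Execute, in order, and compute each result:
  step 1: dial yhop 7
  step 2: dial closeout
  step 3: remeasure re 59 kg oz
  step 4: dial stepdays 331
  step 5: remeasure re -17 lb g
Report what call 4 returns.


I try dial yhop with n: 7: 2264-09-16.
Invoking dial closeout(), giving 2264-09-30.
I call remeasure re with v: 59, u_from: kg, u_to: oz, which returns 94400000000/45359237.
Invoking dial stepdays with n: 331, and get 2265-08-27.
I run remeasure re with v: -17, u_from: lb, u_to: g, — result: -771107029/100000.

Answer: 2265-08-27


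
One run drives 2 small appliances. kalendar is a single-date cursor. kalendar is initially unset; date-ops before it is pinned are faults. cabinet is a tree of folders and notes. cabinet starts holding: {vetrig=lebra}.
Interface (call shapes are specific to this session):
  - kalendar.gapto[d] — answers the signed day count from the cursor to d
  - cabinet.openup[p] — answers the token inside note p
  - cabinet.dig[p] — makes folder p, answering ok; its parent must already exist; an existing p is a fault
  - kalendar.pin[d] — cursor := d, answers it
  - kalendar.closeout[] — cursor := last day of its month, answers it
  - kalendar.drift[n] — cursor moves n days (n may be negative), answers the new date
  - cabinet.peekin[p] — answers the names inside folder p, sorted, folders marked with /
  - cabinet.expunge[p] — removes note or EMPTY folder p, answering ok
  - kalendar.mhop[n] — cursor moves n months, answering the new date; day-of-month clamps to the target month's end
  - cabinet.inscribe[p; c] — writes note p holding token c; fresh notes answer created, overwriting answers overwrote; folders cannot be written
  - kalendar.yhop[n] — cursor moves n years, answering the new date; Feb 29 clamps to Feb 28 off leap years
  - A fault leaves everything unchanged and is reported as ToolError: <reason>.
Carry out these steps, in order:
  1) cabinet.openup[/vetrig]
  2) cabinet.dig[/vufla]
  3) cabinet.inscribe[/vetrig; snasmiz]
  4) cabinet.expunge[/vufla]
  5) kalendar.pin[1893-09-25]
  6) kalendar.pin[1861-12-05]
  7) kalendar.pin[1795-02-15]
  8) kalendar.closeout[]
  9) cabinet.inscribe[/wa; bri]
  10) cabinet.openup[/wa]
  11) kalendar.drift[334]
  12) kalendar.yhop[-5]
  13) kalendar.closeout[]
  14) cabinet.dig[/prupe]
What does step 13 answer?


>>> openup p='/vetrig'
  lebra
>>> dig p='/vufla'
  ok
>>> inscribe p='/vetrig' c='snasmiz'
  overwrote
>>> expunge p='/vufla'
  ok
>>> pin d='1893-09-25'
  1893-09-25
>>> pin d='1861-12-05'
  1861-12-05
>>> pin d='1795-02-15'
  1795-02-15
>>> closeout
  1795-02-28
>>> inscribe p='/wa' c='bri'
  created
>>> openup p='/wa'
  bri
>>> drift n='334'
  1796-01-28
>>> yhop n='-5'
  1791-01-28
>>> closeout
  1791-01-31
>>> dig p='/prupe'
  ok

Answer: 1791-01-31
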